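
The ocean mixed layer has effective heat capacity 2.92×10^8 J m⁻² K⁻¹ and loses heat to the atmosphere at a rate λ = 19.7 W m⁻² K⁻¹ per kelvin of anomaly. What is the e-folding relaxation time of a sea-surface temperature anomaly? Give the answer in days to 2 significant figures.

170 days

Areal heat capacity C = 2.92×10^8 J m⁻² K⁻¹ (given).
Relaxation time τ = C / λ = 2.92×10^8 / 19.7 = 1.48×10^7 s.
In days: 1.48×10^7 s / (86400 s/day) = 172 days.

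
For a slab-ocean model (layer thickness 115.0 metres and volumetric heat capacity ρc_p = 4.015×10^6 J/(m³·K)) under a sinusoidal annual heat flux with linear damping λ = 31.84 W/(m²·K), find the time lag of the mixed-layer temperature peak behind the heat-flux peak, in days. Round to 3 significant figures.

71.9 days

Areal heat capacity C = ρc_p × D = 4.015×10^6 × 115.0 = 4.62×10^8 J/(m^2 K).
ω = 2π / 3.15×10^7 s = 1.99×10^-7 s⁻¹.
Phase lag φ = arctan(Cω/λ) = arctan(92.0/31.84) = 1.24 rad.
Time lag = φ / ω = 1.24 / 1.99×10^-7 = 6.21×10^6 s = 71.9 days.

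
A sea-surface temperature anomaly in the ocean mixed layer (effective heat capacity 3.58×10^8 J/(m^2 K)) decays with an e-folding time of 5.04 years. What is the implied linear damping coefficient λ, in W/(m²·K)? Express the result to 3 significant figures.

2.25

Areal heat capacity C = 3.58×10^8 J/(m^2 K) (given).
τ = 5.04 years = 1.59×10^8 s.
λ = C / τ = 3.58×10^8 / 1.59×10^8 = 2.25 W/(m²·K).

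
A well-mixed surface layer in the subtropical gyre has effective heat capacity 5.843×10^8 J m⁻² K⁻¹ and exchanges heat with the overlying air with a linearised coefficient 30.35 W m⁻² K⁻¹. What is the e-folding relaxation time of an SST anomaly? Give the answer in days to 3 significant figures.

Areal heat capacity C = 5.843×10^8 J m⁻² K⁻¹ (given).
Relaxation time τ = C / λ = 5.84×10^8 / 30.35 = 1.93×10^7 s.
In days: 1.93×10^7 s / (86400 s/day) = 223 days.

223 days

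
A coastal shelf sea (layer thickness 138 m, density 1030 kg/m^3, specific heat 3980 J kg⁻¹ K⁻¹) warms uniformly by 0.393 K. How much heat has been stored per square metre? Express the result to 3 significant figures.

Areal heat capacity C = ρ c_p D = 1030 × 3980 × 138 = 5.66×10^8 J m⁻² K⁻¹.
ΔQ = C ΔT = 5.66×10^8 × 0.393 = 2.22×10^8 J/m².

2.22×10^8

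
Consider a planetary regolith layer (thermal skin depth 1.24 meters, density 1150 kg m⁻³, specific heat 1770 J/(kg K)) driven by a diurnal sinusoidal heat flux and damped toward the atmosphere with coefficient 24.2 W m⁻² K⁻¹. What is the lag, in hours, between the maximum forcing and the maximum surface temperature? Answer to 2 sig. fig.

5.5 hours

Areal heat capacity C = ρ c_p D = 1150 × 1770 × 1.24 = 2.52×10^6 J/(m^2 K).
ω = 2π / 86400 s = 7.27×10^-5 s⁻¹.
Phase lag φ = arctan(Cω/λ) = arctan(184/24.2) = 1.44 rad.
Time lag = φ / ω = 1.44 / 7.27×10^-5 = 19800 s = 5.50 hours.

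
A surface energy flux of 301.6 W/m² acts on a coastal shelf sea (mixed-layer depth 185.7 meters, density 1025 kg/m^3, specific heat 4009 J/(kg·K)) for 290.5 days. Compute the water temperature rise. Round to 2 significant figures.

9.9 K

Areal heat capacity C = ρ c_p D = 1025 × 4009 × 185.7 = 7.63×10^8 J/(m²·K).
Net heat input Q = F Δt = 301.6 × (290.5 days × 86400 s/day) = 7.57×10^9 J/m².
ΔT = Q / C = 7.57×10^9 / 7.63×10^8 = 9.92 K.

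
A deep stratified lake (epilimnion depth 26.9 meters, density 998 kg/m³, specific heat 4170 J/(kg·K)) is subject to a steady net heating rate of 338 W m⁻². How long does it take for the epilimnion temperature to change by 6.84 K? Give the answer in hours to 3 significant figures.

Areal heat capacity C = ρ c_p D = 998 × 4170 × 26.9 = 1.12×10^8 J/(m²·K).
Time required: Δt = C ΔT / F = 1.12×10^8 × 6.84 / 338 = 2.27×10^6 s.
In hours: 2.27×10^6 s / (3600 s/hour) = 629 hours.

629 hours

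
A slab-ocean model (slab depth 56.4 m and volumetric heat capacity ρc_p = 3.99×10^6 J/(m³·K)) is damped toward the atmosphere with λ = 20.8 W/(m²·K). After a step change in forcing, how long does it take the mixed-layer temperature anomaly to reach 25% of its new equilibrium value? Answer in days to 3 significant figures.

36.0 days

Areal heat capacity C = ρc_p × D = 3.99×10^6 × 56.4 = 2.25×10^8 J/(m²·K).
τ = C / λ = 2.25×10^8 / 20.8 = 1.08×10^7 s.
Fraction reached: 1 − e^(−t/τ) = 0.25 ⇒ t = −τ ln(1 − 0.25) = τ × 0.288.
t = 3.11×10^6 s = 36.0 days.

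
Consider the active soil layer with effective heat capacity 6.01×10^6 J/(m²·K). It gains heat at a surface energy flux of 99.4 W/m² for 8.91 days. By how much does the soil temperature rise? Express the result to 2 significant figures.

Areal heat capacity C = 6.01×10^6 J/(m²·K) (given).
Net heat input Q = F Δt = 99.4 × (8.91 days × 86400 s/day) = 7.65×10^7 J/m².
ΔT = Q / C = 7.65×10^7 / 6.01×10^6 = 12.7 K.

13 K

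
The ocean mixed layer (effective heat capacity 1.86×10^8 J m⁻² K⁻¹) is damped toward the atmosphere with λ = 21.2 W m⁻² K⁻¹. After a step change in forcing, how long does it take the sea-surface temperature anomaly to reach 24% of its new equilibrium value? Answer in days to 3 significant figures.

27.9 days

Areal heat capacity C = 1.86×10^8 J m⁻² K⁻¹ (given).
τ = C / λ = 1.86×10^8 / 21.2 = 8.77×10^6 s.
Fraction reached: 1 − e^(−t/τ) = 0.24 ⇒ t = −τ ln(1 − 0.24) = τ × 0.274.
t = 2.41×10^6 s = 27.9 days.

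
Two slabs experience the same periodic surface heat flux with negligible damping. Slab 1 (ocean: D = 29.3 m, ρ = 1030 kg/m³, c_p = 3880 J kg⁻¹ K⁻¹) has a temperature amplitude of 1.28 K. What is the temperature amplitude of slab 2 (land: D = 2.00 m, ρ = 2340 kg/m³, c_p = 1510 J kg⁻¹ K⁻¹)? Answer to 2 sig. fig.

C_ocean = 1.17×10^8 J/(m²·K); C_land = 7.07×10^6 J/(m²·K).
A ∝ 1/C ⇒ A_land = A_ocean × C_ocean/C_land = 1.28 × 16.6 = 21.2 K.

21 K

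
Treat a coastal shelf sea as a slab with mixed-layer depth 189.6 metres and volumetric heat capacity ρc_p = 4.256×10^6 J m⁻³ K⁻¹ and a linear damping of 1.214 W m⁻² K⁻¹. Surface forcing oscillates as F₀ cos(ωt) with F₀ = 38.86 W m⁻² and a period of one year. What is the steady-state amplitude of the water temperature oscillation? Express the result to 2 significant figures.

0.24 K

Areal heat capacity C = ρc_p × D = 4.256×10^6 × 189.6 = 8.07×10^8 J/(m²·K).
Angular frequency ω = 2π / T = 2π / 3.15×10^7 s = 1.99×10^-7 s⁻¹.
√((Cω)² + λ²) = √((161)² + 1.214²) = 161 W/(m²·K).
Amplitude A = F₀ / √((Cω)²+λ²) = 38.86 / 161 = 0.242 K.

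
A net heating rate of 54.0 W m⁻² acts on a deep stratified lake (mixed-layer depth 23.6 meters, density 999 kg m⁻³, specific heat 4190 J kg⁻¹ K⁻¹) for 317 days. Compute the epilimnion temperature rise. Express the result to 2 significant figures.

Areal heat capacity C = ρ c_p D = 999 × 4190 × 23.6 = 9.88×10^7 J/(m^2 K).
Net heat input Q = F Δt = 54.0 × (317 days × 86400 s/day) = 1.48×10^9 J/m².
ΔT = Q / C = 1.48×10^9 / 9.88×10^7 = 15.0 K.

15 K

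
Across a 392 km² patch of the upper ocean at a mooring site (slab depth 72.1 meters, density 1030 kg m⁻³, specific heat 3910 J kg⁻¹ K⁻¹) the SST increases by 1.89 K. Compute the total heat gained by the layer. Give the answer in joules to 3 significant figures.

Areal heat capacity C = ρ c_p D = 1030 × 3910 × 72.1 = 2.90×10^8 J/(m²·K).
Heat per unit area: q = C ΔT = 2.90×10^8 × 1.89 = 5.49×10^8 J/m².
Total heat: Q = q × A = 5.49×10^8 × (392 × 10⁶ m²) = 2.15×10^17 J.

2.15×10^17 J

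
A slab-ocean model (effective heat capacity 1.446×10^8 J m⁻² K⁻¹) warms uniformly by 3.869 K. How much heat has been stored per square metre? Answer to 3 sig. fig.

Areal heat capacity C = 1.446×10^8 J m⁻² K⁻¹ (given).
ΔQ = C ΔT = 1.45×10^8 × 3.869 = 5.59×10^8 J/m².

5.59×10^8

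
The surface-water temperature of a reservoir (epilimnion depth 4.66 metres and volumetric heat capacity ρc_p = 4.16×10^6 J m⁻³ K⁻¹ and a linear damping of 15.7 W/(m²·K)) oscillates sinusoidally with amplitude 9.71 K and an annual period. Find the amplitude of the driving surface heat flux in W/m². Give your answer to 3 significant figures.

157

Areal heat capacity C = ρc_p × D = 4.16×10^6 × 4.66 = 1.94×10^7 J/(m²·K).
ω = 2π / 3.15×10^7 s = 1.99×10^-7 s⁻¹.
√((Cω)² + λ²) = √((3.86)² + 15.7²) = 16.2 W/(m²·K).
F₀ = A × √((Cω)²+λ²) = 9.71 × 16.2 = 157 W/m².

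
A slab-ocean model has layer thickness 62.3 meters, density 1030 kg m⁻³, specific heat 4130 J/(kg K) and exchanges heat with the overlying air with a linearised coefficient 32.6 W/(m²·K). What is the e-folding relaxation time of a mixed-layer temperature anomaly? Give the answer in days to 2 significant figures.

94 days

Areal heat capacity C = ρ c_p D = 1030 × 4130 × 62.3 = 2.65×10^8 J/(m²·K).
Relaxation time τ = C / λ = 2.65×10^8 / 32.6 = 8.13×10^6 s.
In days: 8.13×10^6 s / (86400 s/day) = 94.1 days.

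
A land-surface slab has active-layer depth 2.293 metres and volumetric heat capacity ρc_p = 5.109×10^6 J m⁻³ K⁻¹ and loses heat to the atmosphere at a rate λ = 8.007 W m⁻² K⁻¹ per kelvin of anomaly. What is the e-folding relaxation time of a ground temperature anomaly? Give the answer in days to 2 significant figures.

Areal heat capacity C = ρc_p × D = 5.109×10^6 × 2.293 = 1.17×10^7 J m⁻² K⁻¹.
Relaxation time τ = C / λ = 1.17×10^7 / 8.007 = 1.46×10^6 s.
In days: 1.46×10^6 s / (86400 s/day) = 16.9 days.

17 days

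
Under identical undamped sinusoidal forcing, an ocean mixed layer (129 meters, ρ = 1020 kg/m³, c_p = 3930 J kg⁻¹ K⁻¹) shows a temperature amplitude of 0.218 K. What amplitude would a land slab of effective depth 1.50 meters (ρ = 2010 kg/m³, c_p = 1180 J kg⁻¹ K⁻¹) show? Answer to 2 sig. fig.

C_ocean = 5.17×10^8 J/(m²·K); C_land = 3.56×10^6 J/(m²·K).
A ∝ 1/C ⇒ A_land = A_ocean × C_ocean/C_land = 0.218 × 145 = 31.7 K.

32 K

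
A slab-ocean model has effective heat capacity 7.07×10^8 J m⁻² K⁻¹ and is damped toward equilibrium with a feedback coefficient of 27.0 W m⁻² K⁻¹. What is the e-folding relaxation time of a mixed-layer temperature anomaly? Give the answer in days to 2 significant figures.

Areal heat capacity C = 7.07×10^8 J m⁻² K⁻¹ (given).
Relaxation time τ = C / λ = 7.07×10^8 / 27.0 = 2.62×10^7 s.
In days: 2.62×10^7 s / (86400 s/day) = 303 days.

300 days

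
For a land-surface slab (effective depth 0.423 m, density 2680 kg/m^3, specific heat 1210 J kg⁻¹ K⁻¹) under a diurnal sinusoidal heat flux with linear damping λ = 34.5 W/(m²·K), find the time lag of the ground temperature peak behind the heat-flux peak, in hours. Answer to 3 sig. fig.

Areal heat capacity C = ρ c_p D = 2680 × 1210 × 0.423 = 1.37×10^6 J/(m^2 K).
ω = 2π / 86400 s = 7.27×10^-5 s⁻¹.
Phase lag φ = arctan(Cω/λ) = arctan(99.8/34.5) = 1.24 rad.
Time lag = φ / ω = 1.24 / 7.27×10^-5 = 17000 s = 4.73 hours.

4.73 hours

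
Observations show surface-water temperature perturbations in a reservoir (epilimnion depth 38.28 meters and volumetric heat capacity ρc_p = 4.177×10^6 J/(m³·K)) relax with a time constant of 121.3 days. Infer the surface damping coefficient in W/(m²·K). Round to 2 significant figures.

Areal heat capacity C = ρc_p × D = 4.177×10^6 × 38.28 = 1.60×10^8 J/(m^2 K).
τ = 121.3 days = 1.05×10^7 s.
λ = C / τ = 1.60×10^8 / 1.05×10^7 = 15.3 W/(m²·K).

15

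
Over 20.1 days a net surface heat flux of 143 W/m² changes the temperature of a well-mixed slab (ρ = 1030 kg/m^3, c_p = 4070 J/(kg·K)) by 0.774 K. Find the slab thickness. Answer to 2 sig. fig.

Heat input Q = F Δt = 143 × 1.74×10^6 s = 2.48×10^8 J/m².
Required areal heat capacity C = Q / ΔT = 3.21×10^8 J/(m²·K).
Depth D = C / (ρ c_p) = 3.21×10^8 / (1030 × 4070) = 76.5 m.

77 m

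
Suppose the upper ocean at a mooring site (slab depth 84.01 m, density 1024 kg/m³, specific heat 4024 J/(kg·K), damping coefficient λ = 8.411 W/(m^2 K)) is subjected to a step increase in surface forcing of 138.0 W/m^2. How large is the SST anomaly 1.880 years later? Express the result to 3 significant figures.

12.5 K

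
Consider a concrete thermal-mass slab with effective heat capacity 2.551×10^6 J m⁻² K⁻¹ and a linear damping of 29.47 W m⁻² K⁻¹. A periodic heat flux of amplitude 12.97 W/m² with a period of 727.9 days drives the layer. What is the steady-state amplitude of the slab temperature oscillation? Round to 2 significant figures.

Areal heat capacity C = 2.551×10^6 J m⁻² K⁻¹ (given).
Angular frequency ω = 2π / T = 2π / 6.29×10^7 s = 9.99×10^-8 s⁻¹.
√((Cω)² + λ²) = √((0.255)² + 29.47²) = 29.5 W/(m²·K).
Amplitude A = F₀ / √((Cω)²+λ²) = 12.97 / 29.5 = 0.440 K.

0.44 K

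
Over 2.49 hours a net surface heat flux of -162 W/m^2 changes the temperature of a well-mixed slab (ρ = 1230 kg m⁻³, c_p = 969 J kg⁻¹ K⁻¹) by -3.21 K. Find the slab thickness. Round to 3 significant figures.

Heat input Q = F Δt = -162 × 8960 s = -1.45×10^6 J/m².
Required areal heat capacity C = Q / ΔT = 4.52×10^5 J/(m²·K).
Depth D = C / (ρ c_p) = 4.52×10^5 / (1230 × 969) = 0.380 m.

0.380 m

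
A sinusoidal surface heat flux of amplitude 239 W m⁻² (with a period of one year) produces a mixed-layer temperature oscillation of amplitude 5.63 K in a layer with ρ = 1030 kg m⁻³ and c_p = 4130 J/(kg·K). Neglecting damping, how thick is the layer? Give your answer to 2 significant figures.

50 m

ω = 2π / 3.15×10^7 s = 1.99×10^-7 s⁻¹.
Required C = F₀ / (A ω) = 239 / (5.63 × 1.99×10^-7) = 2.13×10^8 J/(m²·K).
D = C / (ρ c_p) = 2.13×10^8 / (1030 × 4130) = 50.1 m.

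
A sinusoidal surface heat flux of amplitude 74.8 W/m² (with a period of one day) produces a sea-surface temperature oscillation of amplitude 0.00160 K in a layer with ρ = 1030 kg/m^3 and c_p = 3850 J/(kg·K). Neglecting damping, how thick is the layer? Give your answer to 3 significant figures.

ω = 2π / 86400 s = 7.27×10^-5 s⁻¹.
Required C = F₀ / (A ω) = 74.8 / (0.00160 × 7.27×10^-5) = 6.43×10^8 J/(m²·K).
D = C / (ρ c_p) = 6.43×10^8 / (1030 × 3850) = 162 m.

162 m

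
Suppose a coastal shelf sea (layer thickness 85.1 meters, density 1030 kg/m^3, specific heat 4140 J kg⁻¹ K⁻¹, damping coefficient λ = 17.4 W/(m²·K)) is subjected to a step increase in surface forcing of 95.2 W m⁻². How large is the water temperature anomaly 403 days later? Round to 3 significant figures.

Areal heat capacity C = ρ c_p D = 1030 × 4140 × 85.1 = 3.63×10^8 J m⁻² K⁻¹.
τ = C / λ = 3.63×10^8 / 17.4 = 2.09×10^7 s.
Equilibrium anomaly ΔT_eq = F / λ = 95.2 / 17.4 = 5.47 K.
t = 403 days = 3.48×10^7 s, so t/τ = 1.67.
ΔT(t) = ΔT_eq (1 − e^(−t/τ)) = 5.47 × (1 − e^−1.67) = 4.44 K.

4.44 K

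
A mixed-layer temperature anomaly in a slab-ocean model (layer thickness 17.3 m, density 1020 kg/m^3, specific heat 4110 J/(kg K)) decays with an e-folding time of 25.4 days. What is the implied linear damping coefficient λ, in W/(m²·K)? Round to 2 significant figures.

33

Areal heat capacity C = ρ c_p D = 1020 × 4110 × 17.3 = 7.25×10^7 J/(m²·K).
τ = 25.4 days = 2.19×10^6 s.
λ = C / τ = 7.25×10^7 / 2.19×10^6 = 33.0 W/(m²·K).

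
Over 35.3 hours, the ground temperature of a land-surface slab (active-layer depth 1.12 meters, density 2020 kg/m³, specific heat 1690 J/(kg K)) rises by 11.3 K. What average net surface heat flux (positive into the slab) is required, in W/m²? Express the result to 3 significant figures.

Areal heat capacity C = ρ c_p D = 2020 × 1690 × 1.12 = 3.82×10^6 J/(m²·K).
Required heat per unit area: Q = C ΔT = 3.82×10^6 × 11.3 = 4.32×10^7 J/m².
Flux F = Q / Δt = 4.32×10^7 / 1.27×10^5 s = 340 W/m².

340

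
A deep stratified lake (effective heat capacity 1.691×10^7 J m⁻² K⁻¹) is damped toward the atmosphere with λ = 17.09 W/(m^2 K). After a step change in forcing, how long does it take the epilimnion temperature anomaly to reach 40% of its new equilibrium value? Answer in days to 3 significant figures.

Areal heat capacity C = 1.691×10^7 J m⁻² K⁻¹ (given).
τ = C / λ = 1.69×10^7 / 17.09 = 9.89×10^5 s.
Fraction reached: 1 − e^(−t/τ) = 0.40 ⇒ t = −τ ln(1 − 0.40) = τ × 0.511.
t = 5.05×10^5 s = 5.85 days.

5.85 days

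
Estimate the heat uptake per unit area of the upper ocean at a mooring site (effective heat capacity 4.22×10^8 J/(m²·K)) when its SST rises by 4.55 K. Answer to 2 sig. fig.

Areal heat capacity C = 4.22×10^8 J/(m²·K) (given).
ΔQ = C ΔT = 4.22×10^8 × 4.55 = 1.92×10^9 J/m².

1.9×10^9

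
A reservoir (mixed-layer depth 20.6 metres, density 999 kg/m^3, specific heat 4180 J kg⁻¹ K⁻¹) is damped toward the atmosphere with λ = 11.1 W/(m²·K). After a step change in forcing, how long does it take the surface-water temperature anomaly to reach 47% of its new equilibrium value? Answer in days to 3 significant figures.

Areal heat capacity C = ρ c_p D = 999 × 4180 × 20.6 = 8.60×10^7 J m⁻² K⁻¹.
τ = C / λ = 8.60×10^7 / 11.1 = 7.75×10^6 s.
Fraction reached: 1 − e^(−t/τ) = 0.47 ⇒ t = −τ ln(1 − 0.47) = τ × 0.635.
t = 4.92×10^6 s = 56.9 days.

56.9 days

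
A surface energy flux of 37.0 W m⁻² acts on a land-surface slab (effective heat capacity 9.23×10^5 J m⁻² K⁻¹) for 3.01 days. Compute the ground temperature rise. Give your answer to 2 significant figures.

Areal heat capacity C = 9.23×10^5 J m⁻² K⁻¹ (given).
Net heat input Q = F Δt = 37.0 × (3.01 days × 86400 s/day) = 9.62×10^6 J/m².
ΔT = Q / C = 9.62×10^6 / 9.23×10^5 = 10.4 K.

10 K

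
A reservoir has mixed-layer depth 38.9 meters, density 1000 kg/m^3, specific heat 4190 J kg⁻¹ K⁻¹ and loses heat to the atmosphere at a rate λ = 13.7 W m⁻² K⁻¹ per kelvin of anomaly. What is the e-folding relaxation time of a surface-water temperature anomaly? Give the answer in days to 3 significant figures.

Areal heat capacity C = ρ c_p D = 1000 × 4190 × 38.9 = 1.63×10^8 J/(m^2 K).
Relaxation time τ = C / λ = 1.63×10^8 / 13.7 = 1.19×10^7 s.
In days: 1.19×10^7 s / (86400 s/day) = 138 days.

138 days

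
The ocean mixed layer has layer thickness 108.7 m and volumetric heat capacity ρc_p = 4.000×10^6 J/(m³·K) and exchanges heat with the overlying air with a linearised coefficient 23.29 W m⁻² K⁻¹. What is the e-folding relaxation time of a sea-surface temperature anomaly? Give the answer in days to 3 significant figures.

216 days

Areal heat capacity C = ρc_p × D = 4.000×10^6 × 108.7 = 4.35×10^8 J/(m^2 K).
Relaxation time τ = C / λ = 4.35×10^8 / 23.29 = 1.87×10^7 s.
In days: 1.87×10^7 s / (86400 s/day) = 216 days.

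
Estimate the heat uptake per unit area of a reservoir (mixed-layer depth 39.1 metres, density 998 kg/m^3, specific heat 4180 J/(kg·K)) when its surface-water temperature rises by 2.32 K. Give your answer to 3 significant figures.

3.78×10^8

Areal heat capacity C = ρ c_p D = 998 × 4180 × 39.1 = 1.63×10^8 J/(m²·K).
ΔQ = C ΔT = 1.63×10^8 × 2.32 = 3.78×10^8 J/m².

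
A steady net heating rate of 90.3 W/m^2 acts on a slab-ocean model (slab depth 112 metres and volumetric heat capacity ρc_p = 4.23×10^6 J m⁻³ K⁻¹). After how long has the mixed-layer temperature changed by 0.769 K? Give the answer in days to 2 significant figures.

47 days

Areal heat capacity C = ρc_p × D = 4.23×10^6 × 112 = 4.74×10^8 J/(m²·K).
Time required: Δt = C ΔT / F = 4.74×10^8 × 0.769 / 90.3 = 4.03×10^6 s.
In days: 4.03×10^6 s / (86400 s/day) = 46.7 days.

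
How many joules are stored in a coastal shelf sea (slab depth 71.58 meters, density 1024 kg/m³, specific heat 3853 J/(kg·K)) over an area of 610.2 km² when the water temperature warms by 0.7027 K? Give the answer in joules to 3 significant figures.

Areal heat capacity C = ρ c_p D = 1024 × 3853 × 71.58 = 2.82×10^8 J m⁻² K⁻¹.
Heat per unit area: q = C ΔT = 2.82×10^8 × 0.7027 = 1.98×10^8 J/m².
Total heat: Q = q × A = 1.98×10^8 × (610.2 × 10⁶ m²) = 1.21×10^17 J.

1.21×10^17 J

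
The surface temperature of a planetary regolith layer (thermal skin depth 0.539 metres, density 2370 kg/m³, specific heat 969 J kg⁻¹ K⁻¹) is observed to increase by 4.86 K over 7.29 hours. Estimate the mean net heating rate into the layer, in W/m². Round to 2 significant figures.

230

Areal heat capacity C = ρ c_p D = 2370 × 969 × 0.539 = 1.24×10^6 J/(m²·K).
Required heat per unit area: Q = C ΔT = 1.24×10^6 × 4.86 = 6.02×10^6 J/m².
Flux F = Q / Δt = 6.02×10^6 / 26200 s = 229 W/m².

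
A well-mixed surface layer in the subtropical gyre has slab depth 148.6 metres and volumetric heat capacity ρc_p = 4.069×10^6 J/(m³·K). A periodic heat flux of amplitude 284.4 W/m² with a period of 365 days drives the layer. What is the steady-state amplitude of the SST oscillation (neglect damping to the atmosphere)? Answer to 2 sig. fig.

2.4 K

Areal heat capacity C = ρc_p × D = 4.069×10^6 × 148.6 = 6.05×10^8 J/(m²·K).
Angular frequency ω = 2π / T = 2π / 3.15×10^7 s = 1.99×10^-7 s⁻¹.
Cω = 6.05×10^8 × 1.99×10^-7 = 120 W/(m²·K).
Amplitude A = F₀ / (Cω) = 284.4 / 120 = 2.36 K.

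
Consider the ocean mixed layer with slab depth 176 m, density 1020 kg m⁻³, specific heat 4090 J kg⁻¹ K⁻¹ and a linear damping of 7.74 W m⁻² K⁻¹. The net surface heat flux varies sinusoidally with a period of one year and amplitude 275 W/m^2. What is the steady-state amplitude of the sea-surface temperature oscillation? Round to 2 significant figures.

Areal heat capacity C = ρ c_p D = 1020 × 4090 × 176 = 7.34×10^8 J/(m²·K).
Angular frequency ω = 2π / T = 2π / 3.15×10^7 s = 1.99×10^-7 s⁻¹.
√((Cω)² + λ²) = √((146)² + 7.74²) = 146 W/(m²·K).
Amplitude A = F₀ / √((Cω)²+λ²) = 275 / 146 = 1.88 K.

1.9 K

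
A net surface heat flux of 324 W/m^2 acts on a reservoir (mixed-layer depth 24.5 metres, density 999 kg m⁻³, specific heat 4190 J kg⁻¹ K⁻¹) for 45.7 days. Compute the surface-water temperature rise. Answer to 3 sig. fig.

12.5 K

Areal heat capacity C = ρ c_p D = 999 × 4190 × 24.5 = 1.03×10^8 J/(m²·K).
Net heat input Q = F Δt = 324 × (45.7 days × 86400 s/day) = 1.28×10^9 J/m².
ΔT = Q / C = 1.28×10^9 / 1.03×10^8 = 12.5 K.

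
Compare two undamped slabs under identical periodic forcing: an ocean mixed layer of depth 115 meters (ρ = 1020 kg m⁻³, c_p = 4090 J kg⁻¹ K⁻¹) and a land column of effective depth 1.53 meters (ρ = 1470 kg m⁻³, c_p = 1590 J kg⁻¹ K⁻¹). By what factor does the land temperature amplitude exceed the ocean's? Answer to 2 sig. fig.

C_ocean = 1020 × 4090 × 115 = 4.80×10^8 J/(m²·K).
C_land = 1470 × 1590 × 1.53 = 3.58×10^6 J/(m²·K).
Undamped amplitude ∝ 1/C, so A_land/A_ocean = C_ocean/C_land = 134.

130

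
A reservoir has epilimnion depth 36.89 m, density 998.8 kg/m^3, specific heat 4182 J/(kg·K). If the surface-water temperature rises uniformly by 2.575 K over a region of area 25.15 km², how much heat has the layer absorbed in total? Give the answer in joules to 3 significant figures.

Areal heat capacity C = ρ c_p D = 998.8 × 4182 × 36.89 = 1.54×10^8 J/(m^2 K).
Heat per unit area: q = C ΔT = 1.54×10^8 × 2.575 = 3.97×10^8 J/m².
Total heat: Q = q × A = 3.97×10^8 × (25.15 × 10⁶ m²) = 9.98×10^15 J.

9.98×10^15 J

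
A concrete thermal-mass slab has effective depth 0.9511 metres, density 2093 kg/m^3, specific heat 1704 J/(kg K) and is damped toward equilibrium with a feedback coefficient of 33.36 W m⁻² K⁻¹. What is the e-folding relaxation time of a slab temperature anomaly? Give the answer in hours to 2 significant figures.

Areal heat capacity C = ρ c_p D = 2093 × 1704 × 0.9511 = 3.39×10^6 J/(m^2 K).
Relaxation time τ = C / λ = 3.39×10^6 / 33.36 = 1.02×10^5 s.
In hours: 1.02×10^5 s / (3600 s/hour) = 28.2 hours.

28 hours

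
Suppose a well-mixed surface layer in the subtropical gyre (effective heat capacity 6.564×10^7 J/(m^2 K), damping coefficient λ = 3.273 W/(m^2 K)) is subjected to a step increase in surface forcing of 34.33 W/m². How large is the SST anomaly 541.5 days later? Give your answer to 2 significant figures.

9.5 K

Areal heat capacity C = 6.564×10^7 J/(m^2 K) (given).
τ = C / λ = 6.56×10^7 / 3.273 = 2.01×10^7 s.
Equilibrium anomaly ΔT_eq = F / λ = 34.33 / 3.273 = 10.5 K.
t = 541.5 days = 4.68×10^7 s, so t/τ = 2.33.
ΔT(t) = ΔT_eq (1 − e^(−t/τ)) = 10.5 × (1 − e^−2.33) = 9.47 K.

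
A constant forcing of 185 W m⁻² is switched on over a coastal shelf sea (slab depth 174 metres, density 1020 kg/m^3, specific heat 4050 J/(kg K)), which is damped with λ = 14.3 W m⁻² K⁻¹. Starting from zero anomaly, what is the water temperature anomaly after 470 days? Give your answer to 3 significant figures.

Areal heat capacity C = ρ c_p D = 1020 × 4050 × 174 = 7.19×10^8 J/(m²·K).
τ = C / λ = 7.19×10^8 / 14.3 = 5.03×10^7 s.
Equilibrium anomaly ΔT_eq = F / λ = 185 / 14.3 = 12.9 K.
t = 470 days = 4.06×10^7 s, so t/τ = 0.808.
ΔT(t) = ΔT_eq (1 − e^(−t/τ)) = 12.9 × (1 − e^−0.808) = 7.17 K.

7.17 K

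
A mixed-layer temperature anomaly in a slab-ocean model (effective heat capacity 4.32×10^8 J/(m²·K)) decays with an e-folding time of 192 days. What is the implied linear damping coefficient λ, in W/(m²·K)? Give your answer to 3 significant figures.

Areal heat capacity C = 4.32×10^8 J/(m²·K) (given).
τ = 192 days = 1.66×10^7 s.
λ = C / τ = 4.32×10^8 / 1.66×10^7 = 26.0 W/(m²·K).

26.0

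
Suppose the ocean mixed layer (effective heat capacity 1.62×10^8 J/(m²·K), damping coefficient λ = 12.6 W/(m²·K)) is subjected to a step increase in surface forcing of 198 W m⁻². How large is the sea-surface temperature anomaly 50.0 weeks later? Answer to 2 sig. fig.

Areal heat capacity C = 1.62×10^8 J/(m²·K) (given).
τ = C / λ = 1.62×10^8 / 12.6 = 1.29×10^7 s.
Equilibrium anomaly ΔT_eq = F / λ = 198 / 12.6 = 15.7 K.
t = 50.0 weeks = 3.02×10^7 s, so t/τ = 2.35.
ΔT(t) = ΔT_eq (1 − e^(−t/τ)) = 15.7 × (1 − e^−2.35) = 14.2 K.

14 K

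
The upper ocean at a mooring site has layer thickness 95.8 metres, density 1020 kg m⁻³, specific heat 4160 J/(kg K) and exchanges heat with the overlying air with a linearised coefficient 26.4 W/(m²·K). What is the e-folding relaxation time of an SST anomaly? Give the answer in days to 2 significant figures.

Areal heat capacity C = ρ c_p D = 1020 × 4160 × 95.8 = 4.06×10^8 J/(m^2 K).
Relaxation time τ = C / λ = 4.06×10^8 / 26.4 = 1.54×10^7 s.
In days: 1.54×10^7 s / (86400 s/day) = 178 days.

180 days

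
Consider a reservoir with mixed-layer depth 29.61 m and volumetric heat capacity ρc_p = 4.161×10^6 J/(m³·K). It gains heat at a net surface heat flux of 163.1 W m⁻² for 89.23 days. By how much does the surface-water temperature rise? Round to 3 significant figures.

10.2 K

Areal heat capacity C = ρc_p × D = 4.161×10^6 × 29.61 = 1.23×10^8 J/(m²·K).
Net heat input Q = F Δt = 163.1 × (89.23 days × 86400 s/day) = 1.26×10^9 J/m².
ΔT = Q / C = 1.26×10^9 / 1.23×10^8 = 10.2 K.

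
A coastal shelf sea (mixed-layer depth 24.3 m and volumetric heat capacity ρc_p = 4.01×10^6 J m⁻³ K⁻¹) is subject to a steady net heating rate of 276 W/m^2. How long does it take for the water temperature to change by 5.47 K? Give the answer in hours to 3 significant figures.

536 hours

Areal heat capacity C = ρc_p × D = 4.01×10^6 × 24.3 = 9.74×10^7 J m⁻² K⁻¹.
Time required: Δt = C ΔT / F = 9.74×10^7 × 5.47 / 276 = 1.93×10^6 s.
In hours: 1.93×10^6 s / (3600 s/hour) = 536 hours.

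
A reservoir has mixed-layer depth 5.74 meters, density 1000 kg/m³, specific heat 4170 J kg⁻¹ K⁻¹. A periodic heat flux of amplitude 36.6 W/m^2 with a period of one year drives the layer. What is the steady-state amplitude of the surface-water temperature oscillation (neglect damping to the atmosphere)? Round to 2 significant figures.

Areal heat capacity C = ρ c_p D = 1000 × 4170 × 5.74 = 2.39×10^7 J/(m^2 K).
Angular frequency ω = 2π / T = 2π / 3.15×10^7 s = 1.99×10^-7 s⁻¹.
Cω = 2.39×10^7 × 1.99×10^-7 = 4.77 W/(m²·K).
Amplitude A = F₀ / (Cω) = 36.6 / 4.77 = 7.67 K.

7.7 K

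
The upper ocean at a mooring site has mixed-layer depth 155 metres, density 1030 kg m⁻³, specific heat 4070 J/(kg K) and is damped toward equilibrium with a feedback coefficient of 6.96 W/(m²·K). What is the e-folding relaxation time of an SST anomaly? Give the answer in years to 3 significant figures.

Areal heat capacity C = ρ c_p D = 1030 × 4070 × 155 = 6.50×10^8 J/(m²·K).
Relaxation time τ = C / λ = 6.50×10^8 / 6.96 = 9.34×10^7 s.
In years: 9.34×10^7 s / (3.156×10^7 s/year) = 2.96 years.

2.96 years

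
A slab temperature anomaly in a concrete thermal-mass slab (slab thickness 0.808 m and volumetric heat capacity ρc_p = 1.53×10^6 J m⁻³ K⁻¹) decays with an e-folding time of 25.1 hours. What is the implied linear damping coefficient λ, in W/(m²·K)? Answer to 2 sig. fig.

14

Areal heat capacity C = ρc_p × D = 1.53×10^6 × 0.808 = 1.24×10^6 J/(m²·K).
τ = 25.1 hours = 90400 s.
λ = C / τ = 1.24×10^6 / 90400 = 13.7 W/(m²·K).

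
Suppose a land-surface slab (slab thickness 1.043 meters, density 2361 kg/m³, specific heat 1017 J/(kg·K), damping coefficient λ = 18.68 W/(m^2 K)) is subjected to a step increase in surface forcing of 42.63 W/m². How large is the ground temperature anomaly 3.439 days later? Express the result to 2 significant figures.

Areal heat capacity C = ρ c_p D = 2361 × 1017 × 1.043 = 2.50×10^6 J/(m^2 K).
τ = C / λ = 2.50×10^6 / 18.68 = 1.34×10^5 s.
Equilibrium anomaly ΔT_eq = F / λ = 42.63 / 18.68 = 2.28 K.
t = 3.439 days = 2.97×10^5 s, so t/τ = 2.22.
ΔT(t) = ΔT_eq (1 − e^(−t/τ)) = 2.28 × (1 − e^−2.22) = 2.03 K.

2.0 K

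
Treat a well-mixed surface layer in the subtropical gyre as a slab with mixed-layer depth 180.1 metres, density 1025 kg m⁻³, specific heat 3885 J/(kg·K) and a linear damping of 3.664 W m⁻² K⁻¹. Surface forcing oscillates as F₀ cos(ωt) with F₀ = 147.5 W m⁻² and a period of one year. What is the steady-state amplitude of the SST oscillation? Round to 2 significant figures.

Areal heat capacity C = ρ c_p D = 1025 × 3885 × 180.1 = 7.17×10^8 J/(m^2 K).
Angular frequency ω = 2π / T = 2π / 3.15×10^7 s = 1.99×10^-7 s⁻¹.
√((Cω)² + λ²) = √((143)² + 3.664²) = 143 W/(m²·K).
Amplitude A = F₀ / √((Cω)²+λ²) = 147.5 / 143 = 1.03 K.

1.0 K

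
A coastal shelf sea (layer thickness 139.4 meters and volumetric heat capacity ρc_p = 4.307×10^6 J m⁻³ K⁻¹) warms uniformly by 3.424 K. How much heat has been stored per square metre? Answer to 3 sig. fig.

Areal heat capacity C = ρc_p × D = 4.307×10^6 × 139.4 = 6.00×10^8 J/(m²·K).
ΔQ = C ΔT = 6.00×10^8 × 3.424 = 2.06×10^9 J/m².

2.06×10^9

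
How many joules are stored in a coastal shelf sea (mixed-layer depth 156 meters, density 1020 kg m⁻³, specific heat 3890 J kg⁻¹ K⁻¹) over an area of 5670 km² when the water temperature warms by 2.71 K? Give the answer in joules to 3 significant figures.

Areal heat capacity C = ρ c_p D = 1020 × 3890 × 156 = 6.19×10^8 J/(m²·K).
Heat per unit area: q = C ΔT = 6.19×10^8 × 2.71 = 1.68×10^9 J/m².
Total heat: Q = q × A = 1.68×10^9 × (5670 × 10⁶ m²) = 9.51×10^18 J.

9.51×10^18 J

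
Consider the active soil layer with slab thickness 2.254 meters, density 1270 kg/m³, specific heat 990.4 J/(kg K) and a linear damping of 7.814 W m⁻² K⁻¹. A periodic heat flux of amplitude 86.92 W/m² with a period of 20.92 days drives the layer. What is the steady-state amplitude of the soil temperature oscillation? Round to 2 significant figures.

Areal heat capacity C = ρ c_p D = 1270 × 990.4 × 2.254 = 2.84×10^6 J/(m²·K).
Angular frequency ω = 2π / T = 2π / 1.81×10^6 s = 3.48×10^-6 s⁻¹.
√((Cω)² + λ²) = √((9.86)² + 7.814²) = 12.6 W/(m²·K).
Amplitude A = F₀ / √((Cω)²+λ²) = 86.92 / 12.6 = 6.91 K.

6.9 K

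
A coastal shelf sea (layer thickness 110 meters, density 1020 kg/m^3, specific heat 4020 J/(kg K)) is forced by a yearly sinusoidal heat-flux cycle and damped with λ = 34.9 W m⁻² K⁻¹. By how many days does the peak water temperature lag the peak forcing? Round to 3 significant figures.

69.7 days

Areal heat capacity C = ρ c_p D = 1020 × 4020 × 110 = 4.51×10^8 J/(m²·K).
ω = 2π / 3.15×10^7 s = 1.99×10^-7 s⁻¹.
Phase lag φ = arctan(Cω/λ) = arctan(89.9/34.9) = 1.20 rad.
Time lag = φ / ω = 1.20 / 1.99×10^-7 = 6.02×10^6 s = 69.7 days.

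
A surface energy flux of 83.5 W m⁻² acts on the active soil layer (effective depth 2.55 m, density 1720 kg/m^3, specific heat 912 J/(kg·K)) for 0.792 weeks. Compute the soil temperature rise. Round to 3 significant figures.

Areal heat capacity C = ρ c_p D = 1720 × 912 × 2.55 = 4.00×10^6 J m⁻² K⁻¹.
Net heat input Q = F Δt = 83.5 × (0.792 weeks × 6.048×10^5 s/week) = 4.00×10^7 J/m².
ΔT = Q / C = 4.00×10^7 / 4.00×10^6 = 10.0 K.

10.0 K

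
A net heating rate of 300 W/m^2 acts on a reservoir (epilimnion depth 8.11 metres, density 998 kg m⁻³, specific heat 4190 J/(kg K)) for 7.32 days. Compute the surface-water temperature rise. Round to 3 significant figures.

5.59 K

Areal heat capacity C = ρ c_p D = 998 × 4190 × 8.11 = 3.39×10^7 J/(m²·K).
Net heat input Q = F Δt = 300 × (7.32 days × 86400 s/day) = 1.90×10^8 J/m².
ΔT = Q / C = 1.90×10^8 / 3.39×10^7 = 5.59 K.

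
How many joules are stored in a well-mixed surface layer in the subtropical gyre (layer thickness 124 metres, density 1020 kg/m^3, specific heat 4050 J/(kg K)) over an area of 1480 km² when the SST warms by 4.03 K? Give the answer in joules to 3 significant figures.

Areal heat capacity C = ρ c_p D = 1020 × 4050 × 124 = 5.12×10^8 J/(m²·K).
Heat per unit area: q = C ΔT = 5.12×10^8 × 4.03 = 2.06×10^9 J/m².
Total heat: Q = q × A = 2.06×10^9 × (1480 × 10⁶ m²) = 3.06×10^18 J.

3.06×10^18 J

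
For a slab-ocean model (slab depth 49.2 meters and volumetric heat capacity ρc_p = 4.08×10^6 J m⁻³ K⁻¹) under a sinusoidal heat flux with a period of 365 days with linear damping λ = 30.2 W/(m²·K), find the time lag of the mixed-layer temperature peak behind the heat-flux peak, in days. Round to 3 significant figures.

53.7 days

Areal heat capacity C = ρc_p × D = 4.08×10^6 × 49.2 = 2.01×10^8 J/(m²·K).
ω = 2π / 3.15×10^7 s = 1.99×10^-7 s⁻¹.
Phase lag φ = arctan(Cω/λ) = arctan(40.0/30.2) = 0.924 rad.
Time lag = φ / ω = 0.924 / 1.99×10^-7 = 4.64×10^6 s = 53.7 days.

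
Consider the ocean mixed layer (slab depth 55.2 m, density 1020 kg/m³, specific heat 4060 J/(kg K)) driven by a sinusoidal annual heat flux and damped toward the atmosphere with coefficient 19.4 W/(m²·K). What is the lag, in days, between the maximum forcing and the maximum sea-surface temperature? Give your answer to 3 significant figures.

67.9 days

Areal heat capacity C = ρ c_p D = 1020 × 4060 × 55.2 = 2.29×10^8 J/(m²·K).
ω = 2π / 3.15×10^7 s = 1.99×10^-7 s⁻¹.
Phase lag φ = arctan(Cω/λ) = arctan(45.5/19.4) = 1.17 rad.
Time lag = φ / ω = 1.17 / 1.99×10^-7 = 5.86×10^6 s = 67.9 days.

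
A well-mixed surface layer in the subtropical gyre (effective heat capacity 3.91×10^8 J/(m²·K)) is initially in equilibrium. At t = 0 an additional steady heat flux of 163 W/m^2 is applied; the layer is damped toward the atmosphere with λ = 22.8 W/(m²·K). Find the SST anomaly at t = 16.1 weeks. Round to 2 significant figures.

3.1 K

Areal heat capacity C = 3.91×10^8 J/(m²·K) (given).
τ = C / λ = 3.91×10^8 / 22.8 = 1.71×10^7 s.
Equilibrium anomaly ΔT_eq = F / λ = 163 / 22.8 = 7.15 K.
t = 16.1 weeks = 9.74×10^6 s, so t/τ = 0.568.
ΔT(t) = ΔT_eq (1 − e^(−t/τ)) = 7.15 × (1 − e^−0.568) = 3.10 K.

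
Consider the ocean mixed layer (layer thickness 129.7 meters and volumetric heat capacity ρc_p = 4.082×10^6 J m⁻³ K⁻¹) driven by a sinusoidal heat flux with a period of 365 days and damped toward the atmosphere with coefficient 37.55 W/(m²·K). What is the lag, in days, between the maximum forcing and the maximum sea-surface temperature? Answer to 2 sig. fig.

71 days

Areal heat capacity C = ρc_p × D = 4.082×10^6 × 129.7 = 5.29×10^8 J/(m^2 K).
ω = 2π / 3.15×10^7 s = 1.99×10^-7 s⁻¹.
Phase lag φ = arctan(Cω/λ) = arctan(105/37.55) = 1.23 rad.
Time lag = φ / ω = 1.23 / 1.99×10^-7 = 6.17×10^6 s = 71.4 days.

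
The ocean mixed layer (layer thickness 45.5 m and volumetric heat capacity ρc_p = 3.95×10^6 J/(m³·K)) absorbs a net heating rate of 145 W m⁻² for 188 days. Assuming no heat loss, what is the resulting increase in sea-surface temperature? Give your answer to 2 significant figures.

Areal heat capacity C = ρc_p × D = 3.95×10^6 × 45.5 = 1.80×10^8 J m⁻² K⁻¹.
Net heat input Q = F Δt = 145 × (188 days × 86400 s/day) = 2.36×10^9 J/m².
ΔT = Q / C = 2.36×10^9 / 1.80×10^8 = 13.1 K.

13 K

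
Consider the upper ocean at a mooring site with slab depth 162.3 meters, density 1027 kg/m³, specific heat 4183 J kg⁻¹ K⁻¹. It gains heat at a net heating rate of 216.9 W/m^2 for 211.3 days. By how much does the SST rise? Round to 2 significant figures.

5.7 K

Areal heat capacity C = ρ c_p D = 1027 × 4183 × 162.3 = 6.97×10^8 J m⁻² K⁻¹.
Net heat input Q = F Δt = 216.9 × (211.3 days × 86400 s/day) = 3.96×10^9 J/m².
ΔT = Q / C = 3.96×10^9 / 6.97×10^8 = 5.68 K.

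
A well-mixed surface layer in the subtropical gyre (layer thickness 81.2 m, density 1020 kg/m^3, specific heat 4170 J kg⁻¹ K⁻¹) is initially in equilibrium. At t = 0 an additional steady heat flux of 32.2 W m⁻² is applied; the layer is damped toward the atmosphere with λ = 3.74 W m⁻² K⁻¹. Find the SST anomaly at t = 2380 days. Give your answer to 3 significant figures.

7.68 K

Areal heat capacity C = ρ c_p D = 1020 × 4170 × 81.2 = 3.45×10^8 J/(m²·K).
τ = C / λ = 3.45×10^8 / 3.74 = 9.23×10^7 s.
Equilibrium anomaly ΔT_eq = F / λ = 32.2 / 3.74 = 8.61 K.
t = 2380 days = 2.06×10^8 s, so t/τ = 2.23.
ΔT(t) = ΔT_eq (1 − e^(−t/τ)) = 8.61 × (1 − e^−2.23) = 7.68 K.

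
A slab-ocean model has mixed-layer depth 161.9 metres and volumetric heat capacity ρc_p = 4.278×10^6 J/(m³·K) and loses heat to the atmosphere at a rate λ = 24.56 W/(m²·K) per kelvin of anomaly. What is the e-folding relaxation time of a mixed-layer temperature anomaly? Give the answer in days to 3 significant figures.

Areal heat capacity C = ρc_p × D = 4.278×10^6 × 161.9 = 6.93×10^8 J m⁻² K⁻¹.
Relaxation time τ = C / λ = 6.93×10^8 / 24.56 = 2.82×10^7 s.
In days: 2.82×10^7 s / (86400 s/day) = 326 days.

326 days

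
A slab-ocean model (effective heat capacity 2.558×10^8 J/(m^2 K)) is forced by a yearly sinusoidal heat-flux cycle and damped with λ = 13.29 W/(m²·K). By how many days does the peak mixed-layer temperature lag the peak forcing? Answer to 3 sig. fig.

76.4 days

Areal heat capacity C = 2.558×10^8 J/(m^2 K) (given).
ω = 2π / 3.15×10^7 s = 1.99×10^-7 s⁻¹.
Phase lag φ = arctan(Cω/λ) = arctan(51.0/13.29) = 1.32 rad.
Time lag = φ / ω = 1.32 / 1.99×10^-7 = 6.60×10^6 s = 76.4 days.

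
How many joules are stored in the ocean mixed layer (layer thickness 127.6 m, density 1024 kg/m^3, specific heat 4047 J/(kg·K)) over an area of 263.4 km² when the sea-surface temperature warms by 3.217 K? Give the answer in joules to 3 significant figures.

Areal heat capacity C = ρ c_p D = 1024 × 4047 × 127.6 = 5.29×10^8 J/(m²·K).
Heat per unit area: q = C ΔT = 5.29×10^8 × 3.217 = 1.70×10^9 J/m².
Total heat: Q = q × A = 1.70×10^9 × (263.4 × 10⁶ m²) = 4.48×10^17 J.

4.48×10^17 J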